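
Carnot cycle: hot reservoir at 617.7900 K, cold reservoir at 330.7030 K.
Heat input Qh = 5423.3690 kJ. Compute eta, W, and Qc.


eta = 1 - 330.7030/617.7900 = 0.4647
W = 0.4647 * 5423.3690 = 2520.2395 kJ
Qc = 5423.3690 - 2520.2395 = 2903.1295 kJ

eta = 46.4700%, W = 2520.2395 kJ, Qc = 2903.1295 kJ


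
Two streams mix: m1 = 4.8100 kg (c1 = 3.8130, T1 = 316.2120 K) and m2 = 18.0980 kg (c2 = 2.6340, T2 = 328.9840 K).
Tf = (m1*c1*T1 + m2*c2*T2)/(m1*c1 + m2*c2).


num = 21482.2064
den = 66.0107
Tf = 325.4354 K

325.4354 K


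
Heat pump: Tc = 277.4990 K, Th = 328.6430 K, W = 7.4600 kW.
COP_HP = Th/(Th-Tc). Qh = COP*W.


COP = 328.6430 / 51.1440 = 6.4258
Qh = 6.4258 * 7.4600 = 47.9367 kW

COP = 6.4258, Qh = 47.9367 kW


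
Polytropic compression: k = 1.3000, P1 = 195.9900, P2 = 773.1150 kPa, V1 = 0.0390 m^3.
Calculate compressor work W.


(k-1)/k = 0.2308
(P2/P1)^exp = 1.3726
W = 4.3333 * 195.9900 * 0.0390 * (1.3726 - 1) = 12.3410 kJ

12.3410 kJ


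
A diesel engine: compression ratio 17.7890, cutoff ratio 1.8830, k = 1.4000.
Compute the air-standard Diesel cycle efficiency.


r^(k-1) = 3.1627
rc^k = 2.4254
eta = 0.6354 = 63.5414%

63.5414%


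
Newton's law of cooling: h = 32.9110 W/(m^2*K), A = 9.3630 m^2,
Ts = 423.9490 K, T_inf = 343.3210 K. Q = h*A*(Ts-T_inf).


dT = 80.6280 K
Q = 32.9110 * 9.3630 * 80.6280 = 24845.1709 W

24845.1709 W


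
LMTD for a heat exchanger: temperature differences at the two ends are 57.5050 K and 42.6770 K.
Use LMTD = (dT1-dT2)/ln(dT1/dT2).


dT1/dT2 = 1.3474
ln(dT1/dT2) = 0.2982
LMTD = 14.8280 / 0.2982 = 49.7231 K

49.7231 K


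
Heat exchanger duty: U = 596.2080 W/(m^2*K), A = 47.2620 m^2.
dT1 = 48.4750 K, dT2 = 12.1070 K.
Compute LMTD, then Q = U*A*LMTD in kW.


LMTD = 26.2156 K
Q = 596.2080 * 47.2620 * 26.2156 = 738703.3538 W = 738.7034 kW

738.7034 kW


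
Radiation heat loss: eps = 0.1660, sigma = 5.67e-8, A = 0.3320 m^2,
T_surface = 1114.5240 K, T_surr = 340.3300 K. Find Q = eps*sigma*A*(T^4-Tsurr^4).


T^4 = 1.5430e+12
Tsurr^4 = 1.3415e+10
Q = 0.1660 * 5.67e-8 * 0.3320 * 1.5296e+12 = 4779.6320 W

4779.6320 W


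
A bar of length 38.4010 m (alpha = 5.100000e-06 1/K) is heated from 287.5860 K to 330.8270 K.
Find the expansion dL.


dT = 43.2410 K
dL = 5.100000e-06 * 38.4010 * 43.2410 = 0.008469 m
L_final = 38.409469 m

dL = 0.008469 m


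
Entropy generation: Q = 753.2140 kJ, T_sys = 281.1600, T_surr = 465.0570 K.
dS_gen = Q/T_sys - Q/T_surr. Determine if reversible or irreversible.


dS_sys = 753.2140/281.1600 = 2.6790 kJ/K
dS_surr = -753.2140/465.0570 = -1.6196 kJ/K
dS_gen = 2.6790 - 1.6196 = 1.0593 kJ/K (irreversible)

dS_gen = 1.0593 kJ/K, irreversible


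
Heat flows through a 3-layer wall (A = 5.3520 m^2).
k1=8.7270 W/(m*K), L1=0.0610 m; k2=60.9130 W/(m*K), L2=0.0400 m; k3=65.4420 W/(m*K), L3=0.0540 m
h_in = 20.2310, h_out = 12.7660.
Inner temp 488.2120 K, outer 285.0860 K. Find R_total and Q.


R_conv_in = 1/(20.2310*5.3520) = 0.0092
R_1 = 0.0610/(8.7270*5.3520) = 0.0013
R_2 = 0.0400/(60.9130*5.3520) = 0.0001
R_3 = 0.0540/(65.4420*5.3520) = 0.0002
R_conv_out = 1/(12.7660*5.3520) = 0.0146
R_total = 0.0255 K/W
Q = 203.1260 / 0.0255 = 7979.8871 W

R_total = 0.0255 K/W, Q = 7979.8871 W


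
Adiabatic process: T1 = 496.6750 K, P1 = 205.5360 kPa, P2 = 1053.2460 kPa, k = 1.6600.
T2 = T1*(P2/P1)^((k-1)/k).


(k-1)/k = 0.3976
(P2/P1)^exp = 1.9149
T2 = 496.6750 * 1.9149 = 951.0845 K

951.0845 K


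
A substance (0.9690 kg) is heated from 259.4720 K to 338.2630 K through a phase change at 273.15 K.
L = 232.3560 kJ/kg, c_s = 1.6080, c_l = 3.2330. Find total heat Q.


Q1 (sensible, solid) = 0.9690 * 1.6080 * 13.6780 = 21.3124 kJ
Q2 (latent) = 0.9690 * 232.3560 = 225.1530 kJ
Q3 (sensible, liquid) = 0.9690 * 3.2330 * 65.1130 = 203.9845 kJ
Q_total = 450.4499 kJ

450.4499 kJ


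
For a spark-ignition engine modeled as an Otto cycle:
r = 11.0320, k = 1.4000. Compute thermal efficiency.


r^(k-1) = 2.6125
eta = 1 - 1/2.6125 = 0.6172 = 61.7230%

61.7230%


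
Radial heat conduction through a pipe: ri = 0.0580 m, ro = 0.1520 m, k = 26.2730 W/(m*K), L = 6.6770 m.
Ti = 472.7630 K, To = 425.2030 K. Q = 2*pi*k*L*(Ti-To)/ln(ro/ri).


dT = 47.5600 K
ln(ro/ri) = 0.9634
Q = 2*pi*26.2730*6.6770*47.5600 / 0.9634 = 54411.3129 W

54411.3129 W


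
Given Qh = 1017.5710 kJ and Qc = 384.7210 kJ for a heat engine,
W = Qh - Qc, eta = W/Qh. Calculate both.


W = 1017.5710 - 384.7210 = 632.8500 kJ
eta = 632.8500 / 1017.5710 = 0.6219 = 62.1922%

W = 632.8500 kJ, eta = 62.1922%


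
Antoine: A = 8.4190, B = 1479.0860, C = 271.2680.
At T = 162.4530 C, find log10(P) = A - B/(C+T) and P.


C+T = 433.7210
B/(C+T) = 3.4102
log10(P) = 8.4190 - 3.4102 = 5.0088
P = 10^5.0088 = 102041.1759 mmHg

102041.1759 mmHg


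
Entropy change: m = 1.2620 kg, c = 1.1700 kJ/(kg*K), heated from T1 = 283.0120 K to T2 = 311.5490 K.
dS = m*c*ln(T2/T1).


T2/T1 = 1.1008
ln(T2/T1) = 0.0961
dS = 1.2620 * 1.1700 * 0.0961 = 0.1418 kJ/K

0.1418 kJ/K


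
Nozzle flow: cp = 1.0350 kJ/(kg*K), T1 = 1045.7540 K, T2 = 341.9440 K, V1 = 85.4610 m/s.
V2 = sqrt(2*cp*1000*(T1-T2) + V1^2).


dT = 703.8100 K
2*cp*1000*dT = 1456886.7000
V1^2 = 7303.5825
V2 = sqrt(1464190.2825) = 1210.0373 m/s

1210.0373 m/s


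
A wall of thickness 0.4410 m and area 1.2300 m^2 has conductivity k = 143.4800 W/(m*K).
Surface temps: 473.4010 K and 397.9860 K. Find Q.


dT = 75.4150 K
Q = 143.4800 * 1.2300 * 75.4150 / 0.4410 = 30179.7491 W

30179.7491 W


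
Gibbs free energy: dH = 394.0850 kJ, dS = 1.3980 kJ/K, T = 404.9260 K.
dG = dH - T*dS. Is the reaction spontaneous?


T*dS = 404.9260 * 1.3980 = 566.0865 kJ
dG = 394.0850 - 566.0865 = -172.0015 kJ (spontaneous)

dG = -172.0015 kJ, spontaneous


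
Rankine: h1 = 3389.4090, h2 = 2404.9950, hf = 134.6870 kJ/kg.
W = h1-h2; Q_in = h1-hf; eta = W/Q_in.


W = 984.4140 kJ/kg
Q_in = 3254.7220 kJ/kg
eta = 0.3025 = 30.2457%

eta = 30.2457%


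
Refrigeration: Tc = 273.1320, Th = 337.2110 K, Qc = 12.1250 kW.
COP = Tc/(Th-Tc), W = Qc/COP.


COP = 273.1320 / 64.0790 = 4.2624
W = 12.1250 / 4.2624 = 2.8446 kW

COP = 4.2624, W = 2.8446 kW


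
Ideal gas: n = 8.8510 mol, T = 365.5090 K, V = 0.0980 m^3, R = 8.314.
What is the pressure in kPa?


P = nRT/V = 8.8510 * 8.314 * 365.5090 / 0.0980
= 26896.7890 / 0.0980 = 274457.0306 Pa = 274.4570 kPa

274.4570 kPa


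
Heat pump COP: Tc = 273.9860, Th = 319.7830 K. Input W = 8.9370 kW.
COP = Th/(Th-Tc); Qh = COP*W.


COP = 319.7830 / 45.7970 = 6.9826
Qh = 6.9826 * 8.9370 = 62.4037 kW

COP = 6.9826, Qh = 62.4037 kW


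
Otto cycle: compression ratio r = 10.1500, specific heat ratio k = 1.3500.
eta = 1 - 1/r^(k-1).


r^(k-1) = 2.2504
eta = 1 - 1/2.2504 = 0.5556 = 55.5638%

55.5638%


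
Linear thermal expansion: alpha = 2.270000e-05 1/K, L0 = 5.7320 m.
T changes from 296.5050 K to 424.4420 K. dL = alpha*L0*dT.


dT = 127.9370 K
dL = 2.270000e-05 * 5.7320 * 127.9370 = 0.016647 m
L_final = 5.748647 m

dL = 0.016647 m


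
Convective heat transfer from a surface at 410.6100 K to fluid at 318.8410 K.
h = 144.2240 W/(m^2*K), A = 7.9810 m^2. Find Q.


dT = 91.7690 K
Q = 144.2240 * 7.9810 * 91.7690 = 105630.8675 W

105630.8675 W


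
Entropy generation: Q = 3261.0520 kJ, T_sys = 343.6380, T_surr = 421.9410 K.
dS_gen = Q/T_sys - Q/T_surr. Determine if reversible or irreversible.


dS_sys = 3261.0520/343.6380 = 9.4898 kJ/K
dS_surr = -3261.0520/421.9410 = -7.7287 kJ/K
dS_gen = 9.4898 - 7.7287 = 1.7611 kJ/K (irreversible)

dS_gen = 1.7611 kJ/K, irreversible


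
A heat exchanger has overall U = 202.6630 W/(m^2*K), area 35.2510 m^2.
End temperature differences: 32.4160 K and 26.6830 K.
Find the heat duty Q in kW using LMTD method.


LMTD = 29.4566 K
Q = 202.6630 * 35.2510 * 29.4566 = 210439.9438 W = 210.4399 kW

210.4399 kW


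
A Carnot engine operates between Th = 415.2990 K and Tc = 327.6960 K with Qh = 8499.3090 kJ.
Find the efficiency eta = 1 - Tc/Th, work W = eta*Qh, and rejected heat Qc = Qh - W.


eta = 1 - 327.6960/415.2990 = 0.2109
W = 0.2109 * 8499.3090 = 1792.8407 kJ
Qc = 8499.3090 - 1792.8407 = 6706.4683 kJ

eta = 21.0940%, W = 1792.8407 kJ, Qc = 6706.4683 kJ


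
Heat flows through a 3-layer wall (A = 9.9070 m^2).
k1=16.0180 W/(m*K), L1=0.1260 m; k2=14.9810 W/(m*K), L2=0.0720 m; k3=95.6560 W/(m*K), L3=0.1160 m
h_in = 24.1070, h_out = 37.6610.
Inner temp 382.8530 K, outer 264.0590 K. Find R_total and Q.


R_conv_in = 1/(24.1070*9.9070) = 0.0042
R_1 = 0.1260/(16.0180*9.9070) = 0.0008
R_2 = 0.0720/(14.9810*9.9070) = 0.0005
R_3 = 0.1160/(95.6560*9.9070) = 0.0001
R_conv_out = 1/(37.6610*9.9070) = 0.0027
R_total = 0.0083 K/W
Q = 118.7940 / 0.0083 = 14366.4801 W

R_total = 0.0083 K/W, Q = 14366.4801 W


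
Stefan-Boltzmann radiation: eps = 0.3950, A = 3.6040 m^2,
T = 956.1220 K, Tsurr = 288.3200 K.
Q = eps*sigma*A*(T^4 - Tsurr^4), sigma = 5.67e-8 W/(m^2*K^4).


T^4 = 8.3571e+11
Tsurr^4 = 6.9103e+09
Q = 0.3950 * 5.67e-8 * 3.6040 * 8.2880e+11 = 66897.8454 W

66897.8454 W


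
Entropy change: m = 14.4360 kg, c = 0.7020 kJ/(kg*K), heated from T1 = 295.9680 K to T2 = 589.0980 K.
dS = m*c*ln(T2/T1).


T2/T1 = 1.9904
ln(T2/T1) = 0.6883
dS = 14.4360 * 0.7020 * 0.6883 = 6.9757 kJ/K

6.9757 kJ/K


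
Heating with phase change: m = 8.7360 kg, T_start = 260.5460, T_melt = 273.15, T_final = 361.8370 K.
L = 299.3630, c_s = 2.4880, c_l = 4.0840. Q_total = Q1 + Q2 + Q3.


Q1 (sensible, solid) = 8.7360 * 2.4880 * 12.6040 = 273.9501 kJ
Q2 (latent) = 8.7360 * 299.3630 = 2615.2352 kJ
Q3 (sensible, liquid) = 8.7360 * 4.0840 * 88.6870 = 3164.1592 kJ
Q_total = 6053.3444 kJ

6053.3444 kJ


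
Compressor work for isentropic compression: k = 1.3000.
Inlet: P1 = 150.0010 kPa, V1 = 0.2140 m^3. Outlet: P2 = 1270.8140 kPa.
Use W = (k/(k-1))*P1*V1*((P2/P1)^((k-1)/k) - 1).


(k-1)/k = 0.2308
(P2/P1)^exp = 1.6374
W = 4.3333 * 150.0010 * 0.2140 * (1.6374 - 1) = 88.6610 kJ

88.6610 kJ


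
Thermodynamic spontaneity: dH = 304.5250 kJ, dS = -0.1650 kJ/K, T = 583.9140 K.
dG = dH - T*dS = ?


T*dS = 583.9140 * -0.1650 = -96.3458 kJ
dG = 304.5250 + 96.3458 = 400.8708 kJ (non-spontaneous)

dG = 400.8708 kJ, non-spontaneous


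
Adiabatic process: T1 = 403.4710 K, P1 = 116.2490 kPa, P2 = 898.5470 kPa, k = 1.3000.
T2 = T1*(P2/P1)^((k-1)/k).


(k-1)/k = 0.2308
(P2/P1)^exp = 1.6031
T2 = 403.4710 * 1.6031 = 646.8005 K

646.8005 K


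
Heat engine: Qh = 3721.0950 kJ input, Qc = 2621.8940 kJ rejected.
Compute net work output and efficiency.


W = 3721.0950 - 2621.8940 = 1099.2010 kJ
eta = 1099.2010 / 3721.0950 = 0.2954 = 29.5397%

W = 1099.2010 kJ, eta = 29.5397%


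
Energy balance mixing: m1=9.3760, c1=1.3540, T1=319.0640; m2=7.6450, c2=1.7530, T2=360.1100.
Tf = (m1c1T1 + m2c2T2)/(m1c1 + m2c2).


num = 8876.6314
den = 26.0968
Tf = 340.1427 K

340.1427 K


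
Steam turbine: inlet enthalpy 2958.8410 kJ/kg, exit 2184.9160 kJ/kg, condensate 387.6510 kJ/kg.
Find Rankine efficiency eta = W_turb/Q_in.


W = 773.9250 kJ/kg
Q_in = 2571.1900 kJ/kg
eta = 0.3010 = 30.0999%

eta = 30.0999%


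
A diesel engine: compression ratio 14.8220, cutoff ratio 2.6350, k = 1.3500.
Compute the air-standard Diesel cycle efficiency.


r^(k-1) = 2.5693
rc^k = 3.6987
eta = 0.5241 = 52.4126%

52.4126%


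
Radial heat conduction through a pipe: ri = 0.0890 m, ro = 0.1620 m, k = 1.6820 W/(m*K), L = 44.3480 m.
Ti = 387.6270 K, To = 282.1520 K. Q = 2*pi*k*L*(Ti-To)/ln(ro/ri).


dT = 105.4750 K
ln(ro/ri) = 0.5990
Q = 2*pi*1.6820*44.3480*105.4750 / 0.5990 = 82533.7613 W

82533.7613 W


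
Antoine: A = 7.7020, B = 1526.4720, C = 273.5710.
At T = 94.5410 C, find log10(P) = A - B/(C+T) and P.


C+T = 368.1120
B/(C+T) = 4.1468
log10(P) = 7.7020 - 4.1468 = 3.5552
P = 10^3.5552 = 3591.2060 mmHg

3591.2060 mmHg


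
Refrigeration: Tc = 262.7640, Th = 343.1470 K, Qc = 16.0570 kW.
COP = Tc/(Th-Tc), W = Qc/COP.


COP = 262.7640 / 80.3830 = 3.2689
W = 16.0570 / 3.2689 = 4.9120 kW

COP = 3.2689, W = 4.9120 kW


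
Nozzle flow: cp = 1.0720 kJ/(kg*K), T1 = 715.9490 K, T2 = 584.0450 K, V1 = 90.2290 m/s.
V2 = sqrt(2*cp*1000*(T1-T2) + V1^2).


dT = 131.9040 K
2*cp*1000*dT = 282802.1760
V1^2 = 8141.2724
V2 = sqrt(290943.4484) = 539.3917 m/s

539.3917 m/s


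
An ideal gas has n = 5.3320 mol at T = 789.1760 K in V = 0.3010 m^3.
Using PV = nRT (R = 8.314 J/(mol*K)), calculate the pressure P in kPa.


P = nRT/V = 5.3320 * 8.314 * 789.1760 / 0.3010
= 34984.3678 / 0.3010 = 116227.1355 Pa = 116.2271 kPa

116.2271 kPa


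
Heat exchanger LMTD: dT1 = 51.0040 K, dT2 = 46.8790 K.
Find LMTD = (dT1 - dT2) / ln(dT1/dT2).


dT1/dT2 = 1.0880
ln(dT1/dT2) = 0.0843
LMTD = 4.1250 / 0.0843 = 48.9125 K

48.9125 K


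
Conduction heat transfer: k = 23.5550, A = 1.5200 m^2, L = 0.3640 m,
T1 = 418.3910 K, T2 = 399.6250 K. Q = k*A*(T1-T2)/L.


dT = 18.7660 K
Q = 23.5550 * 1.5200 * 18.7660 / 0.3640 = 1845.8526 W

1845.8526 W


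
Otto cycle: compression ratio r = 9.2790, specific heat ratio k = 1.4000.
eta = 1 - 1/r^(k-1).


r^(k-1) = 2.4378
eta = 1 - 1/2.4378 = 0.5898 = 58.9796%

58.9796%


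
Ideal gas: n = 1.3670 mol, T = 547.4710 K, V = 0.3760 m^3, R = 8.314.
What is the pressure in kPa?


P = nRT/V = 1.3670 * 8.314 * 547.4710 / 0.3760
= 6222.1382 / 0.3760 = 16548.2399 Pa = 16.5482 kPa

16.5482 kPa


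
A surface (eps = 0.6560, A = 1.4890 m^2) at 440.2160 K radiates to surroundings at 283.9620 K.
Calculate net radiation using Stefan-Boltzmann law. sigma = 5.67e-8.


T^4 = 3.7555e+10
Tsurr^4 = 6.5019e+09
Q = 0.6560 * 5.67e-8 * 1.4890 * 3.1053e+10 = 1719.8122 W

1719.8122 W


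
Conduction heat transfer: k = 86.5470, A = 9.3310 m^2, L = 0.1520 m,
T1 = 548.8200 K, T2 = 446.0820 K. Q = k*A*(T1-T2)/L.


dT = 102.7380 K
Q = 86.5470 * 9.3310 * 102.7380 / 0.1520 = 545842.9771 W

545842.9771 W


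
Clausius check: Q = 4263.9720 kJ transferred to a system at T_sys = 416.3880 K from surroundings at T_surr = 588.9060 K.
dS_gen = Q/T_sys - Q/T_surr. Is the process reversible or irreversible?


dS_sys = 4263.9720/416.3880 = 10.2404 kJ/K
dS_surr = -4263.9720/588.9060 = -7.2405 kJ/K
dS_gen = 10.2404 - 7.2405 = 2.9999 kJ/K (irreversible)

dS_gen = 2.9999 kJ/K, irreversible


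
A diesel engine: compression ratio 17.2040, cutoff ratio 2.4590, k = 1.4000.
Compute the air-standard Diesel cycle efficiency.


r^(k-1) = 3.1207
rc^k = 3.5242
eta = 0.6040 = 60.4004%

60.4004%


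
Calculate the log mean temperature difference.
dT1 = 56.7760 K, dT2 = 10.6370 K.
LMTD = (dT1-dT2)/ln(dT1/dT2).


dT1/dT2 = 5.3376
ln(dT1/dT2) = 1.6748
LMTD = 46.1390 / 1.6748 = 27.5494 K

27.5494 K


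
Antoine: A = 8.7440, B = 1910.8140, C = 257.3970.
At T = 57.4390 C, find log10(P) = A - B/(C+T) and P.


C+T = 314.8360
B/(C+T) = 6.0692
log10(P) = 8.7440 - 6.0692 = 2.6748
P = 10^2.6748 = 472.8942 mmHg

472.8942 mmHg


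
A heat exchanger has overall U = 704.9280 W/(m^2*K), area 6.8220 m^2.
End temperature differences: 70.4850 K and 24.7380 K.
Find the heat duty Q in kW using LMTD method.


LMTD = 43.6909 K
Q = 704.9280 * 6.8220 * 43.6909 = 210110.5096 W = 210.1105 kW

210.1105 kW


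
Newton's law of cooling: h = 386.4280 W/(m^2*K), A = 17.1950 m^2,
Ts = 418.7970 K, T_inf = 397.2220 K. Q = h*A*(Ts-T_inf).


dT = 21.5750 K
Q = 386.4280 * 17.1950 * 21.5750 = 143357.8806 W

143357.8806 W


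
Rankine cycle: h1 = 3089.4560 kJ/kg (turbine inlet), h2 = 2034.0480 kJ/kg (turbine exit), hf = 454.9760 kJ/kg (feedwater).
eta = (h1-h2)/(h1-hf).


W = 1055.4080 kJ/kg
Q_in = 2634.4800 kJ/kg
eta = 0.4006 = 40.0613%

eta = 40.0613%


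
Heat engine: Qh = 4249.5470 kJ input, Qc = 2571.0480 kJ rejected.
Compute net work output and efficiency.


W = 4249.5470 - 2571.0480 = 1678.4990 kJ
eta = 1678.4990 / 4249.5470 = 0.3950 = 39.4983%

W = 1678.4990 kJ, eta = 39.4983%


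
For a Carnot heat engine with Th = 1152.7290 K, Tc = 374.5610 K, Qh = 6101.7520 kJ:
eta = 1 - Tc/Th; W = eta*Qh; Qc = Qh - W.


eta = 1 - 374.5610/1152.7290 = 0.6751
W = 0.6751 * 6101.7520 = 4119.0845 kJ
Qc = 6101.7520 - 4119.0845 = 1982.6675 kJ

eta = 67.5066%, W = 4119.0845 kJ, Qc = 1982.6675 kJ


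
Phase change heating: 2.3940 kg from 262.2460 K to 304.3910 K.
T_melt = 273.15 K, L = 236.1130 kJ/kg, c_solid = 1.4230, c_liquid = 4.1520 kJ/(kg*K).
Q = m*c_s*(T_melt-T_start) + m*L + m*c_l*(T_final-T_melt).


Q1 (sensible, solid) = 2.3940 * 1.4230 * 10.9040 = 37.1462 kJ
Q2 (latent) = 2.3940 * 236.1130 = 565.2545 kJ
Q3 (sensible, liquid) = 2.3940 * 4.1520 * 31.2410 = 310.5320 kJ
Q_total = 912.9328 kJ

912.9328 kJ


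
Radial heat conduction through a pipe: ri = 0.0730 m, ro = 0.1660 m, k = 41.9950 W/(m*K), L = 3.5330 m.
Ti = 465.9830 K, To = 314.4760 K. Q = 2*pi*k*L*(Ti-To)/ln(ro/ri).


dT = 151.5070 K
ln(ro/ri) = 0.8215
Q = 2*pi*41.9950*3.5330*151.5070 / 0.8215 = 171921.9137 W

171921.9137 W


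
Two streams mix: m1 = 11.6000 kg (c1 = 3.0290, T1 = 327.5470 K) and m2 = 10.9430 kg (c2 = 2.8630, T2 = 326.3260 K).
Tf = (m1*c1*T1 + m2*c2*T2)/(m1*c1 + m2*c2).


num = 21732.5537
den = 66.4662
Tf = 326.9715 K

326.9715 K


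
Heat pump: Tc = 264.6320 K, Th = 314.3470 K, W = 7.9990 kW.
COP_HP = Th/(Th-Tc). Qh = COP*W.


COP = 314.3470 / 49.7150 = 6.3230
Qh = 6.3230 * 7.9990 = 50.5775 kW

COP = 6.3230, Qh = 50.5775 kW


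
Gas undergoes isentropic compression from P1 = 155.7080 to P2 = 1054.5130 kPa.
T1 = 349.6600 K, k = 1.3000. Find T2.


(k-1)/k = 0.2308
(P2/P1)^exp = 1.5549
T2 = 349.6600 * 1.5549 = 543.6951 K

543.6951 K


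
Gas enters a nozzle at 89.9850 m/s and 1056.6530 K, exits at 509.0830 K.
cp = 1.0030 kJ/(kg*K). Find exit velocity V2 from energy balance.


dT = 547.5700 K
2*cp*1000*dT = 1098425.4200
V1^2 = 8097.3002
V2 = sqrt(1106522.7202) = 1051.9138 m/s

1051.9138 m/s


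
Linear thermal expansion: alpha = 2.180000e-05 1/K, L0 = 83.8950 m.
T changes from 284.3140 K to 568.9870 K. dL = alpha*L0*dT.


dT = 284.6730 K
dL = 2.180000e-05 * 83.8950 * 284.6730 = 0.520642 m
L_final = 84.415642 m

dL = 0.520642 m


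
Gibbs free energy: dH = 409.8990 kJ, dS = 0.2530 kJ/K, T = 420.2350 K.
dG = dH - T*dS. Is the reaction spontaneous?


T*dS = 420.2350 * 0.2530 = 106.3195 kJ
dG = 409.8990 - 106.3195 = 303.5795 kJ (non-spontaneous)

dG = 303.5795 kJ, non-spontaneous


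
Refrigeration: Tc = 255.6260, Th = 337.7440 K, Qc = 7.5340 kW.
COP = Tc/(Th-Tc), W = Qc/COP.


COP = 255.6260 / 82.1180 = 3.1129
W = 7.5340 / 3.1129 = 2.4202 kW

COP = 3.1129, W = 2.4202 kW


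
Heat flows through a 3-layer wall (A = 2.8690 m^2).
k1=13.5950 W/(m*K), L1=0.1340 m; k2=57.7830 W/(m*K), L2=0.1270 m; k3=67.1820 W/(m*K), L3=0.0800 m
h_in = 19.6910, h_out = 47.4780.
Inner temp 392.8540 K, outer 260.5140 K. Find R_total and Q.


R_conv_in = 1/(19.6910*2.8690) = 0.0177
R_1 = 0.1340/(13.5950*2.8690) = 0.0034
R_2 = 0.1270/(57.7830*2.8690) = 0.0008
R_3 = 0.0800/(67.1820*2.8690) = 0.0004
R_conv_out = 1/(47.4780*2.8690) = 0.0073
R_total = 0.0297 K/W
Q = 132.3400 / 0.0297 = 4462.0218 W

R_total = 0.0297 K/W, Q = 4462.0218 W


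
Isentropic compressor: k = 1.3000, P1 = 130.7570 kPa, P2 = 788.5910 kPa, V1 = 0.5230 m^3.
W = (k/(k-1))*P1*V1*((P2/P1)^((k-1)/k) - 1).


(k-1)/k = 0.2308
(P2/P1)^exp = 1.5139
W = 4.3333 * 130.7570 * 0.5230 * (1.5139 - 1) = 152.2804 kJ

152.2804 kJ


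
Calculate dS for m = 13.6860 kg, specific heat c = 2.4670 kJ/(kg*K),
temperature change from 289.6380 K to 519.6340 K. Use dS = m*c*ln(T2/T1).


T2/T1 = 1.7941
ln(T2/T1) = 0.5845
dS = 13.6860 * 2.4670 * 0.5845 = 19.7344 kJ/K

19.7344 kJ/K


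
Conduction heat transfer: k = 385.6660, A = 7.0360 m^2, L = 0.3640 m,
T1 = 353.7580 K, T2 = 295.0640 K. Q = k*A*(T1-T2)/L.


dT = 58.6940 K
Q = 385.6660 * 7.0360 * 58.6940 / 0.3640 = 437551.8338 W

437551.8338 W


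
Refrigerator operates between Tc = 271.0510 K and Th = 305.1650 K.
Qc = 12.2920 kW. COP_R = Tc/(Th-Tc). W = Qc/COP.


COP = 271.0510 / 34.1140 = 7.9454
W = 12.2920 / 7.9454 = 1.5470 kW

COP = 7.9454, W = 1.5470 kW


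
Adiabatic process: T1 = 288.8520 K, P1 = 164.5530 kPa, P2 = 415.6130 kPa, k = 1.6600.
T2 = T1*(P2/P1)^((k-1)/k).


(k-1)/k = 0.3976
(P2/P1)^exp = 1.4454
T2 = 288.8520 * 1.4454 = 417.5025 K

417.5025 K


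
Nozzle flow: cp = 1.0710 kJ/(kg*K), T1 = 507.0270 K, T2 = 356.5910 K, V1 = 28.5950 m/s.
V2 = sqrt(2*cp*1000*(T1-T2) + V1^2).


dT = 150.4360 K
2*cp*1000*dT = 322233.9120
V1^2 = 817.6740
V2 = sqrt(323051.5860) = 568.3763 m/s

568.3763 m/s


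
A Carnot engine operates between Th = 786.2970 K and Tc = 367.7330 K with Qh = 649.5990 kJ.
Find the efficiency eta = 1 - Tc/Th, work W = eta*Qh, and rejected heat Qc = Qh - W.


eta = 1 - 367.7330/786.2970 = 0.5323
W = 0.5323 * 649.5990 = 345.7965 kJ
Qc = 649.5990 - 345.7965 = 303.8025 kJ

eta = 53.2323%, W = 345.7965 kJ, Qc = 303.8025 kJ


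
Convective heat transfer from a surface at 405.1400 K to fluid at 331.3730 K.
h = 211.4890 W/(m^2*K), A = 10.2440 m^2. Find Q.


dT = 73.7670 K
Q = 211.4890 * 10.2440 * 73.7670 = 159815.7124 W

159815.7124 W


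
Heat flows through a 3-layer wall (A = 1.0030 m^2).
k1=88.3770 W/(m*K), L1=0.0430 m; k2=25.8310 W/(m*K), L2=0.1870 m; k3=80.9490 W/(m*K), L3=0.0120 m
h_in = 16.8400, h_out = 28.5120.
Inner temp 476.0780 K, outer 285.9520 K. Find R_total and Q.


R_conv_in = 1/(16.8400*1.0030) = 0.0592
R_1 = 0.0430/(88.3770*1.0030) = 0.0005
R_2 = 0.1870/(25.8310*1.0030) = 0.0072
R_3 = 0.0120/(80.9490*1.0030) = 0.0001
R_conv_out = 1/(28.5120*1.0030) = 0.0350
R_total = 0.1020 K/W
Q = 190.1260 / 0.1020 = 1863.5518 W

R_total = 0.1020 K/W, Q = 1863.5518 W


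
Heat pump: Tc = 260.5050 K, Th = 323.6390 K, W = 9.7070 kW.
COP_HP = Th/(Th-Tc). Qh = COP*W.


COP = 323.6390 / 63.1340 = 5.1262
Qh = 5.1262 * 9.7070 = 49.7603 kW

COP = 5.1262, Qh = 49.7603 kW


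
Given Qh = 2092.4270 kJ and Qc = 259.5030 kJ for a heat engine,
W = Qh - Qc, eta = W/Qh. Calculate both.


W = 2092.4270 - 259.5030 = 1832.9240 kJ
eta = 1832.9240 / 2092.4270 = 0.8760 = 87.5980%

W = 1832.9240 kJ, eta = 87.5980%


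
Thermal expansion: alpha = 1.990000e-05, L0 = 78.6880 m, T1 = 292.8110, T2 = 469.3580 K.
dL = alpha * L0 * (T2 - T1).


dT = 176.5470 K
dL = 1.990000e-05 * 78.6880 * 176.5470 = 0.276453 m
L_final = 78.964453 m

dL = 0.276453 m


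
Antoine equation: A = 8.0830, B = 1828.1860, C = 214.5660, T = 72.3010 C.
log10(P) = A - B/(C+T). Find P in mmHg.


C+T = 286.8670
B/(C+T) = 6.3729
log10(P) = 8.0830 - 6.3729 = 1.7101
P = 10^1.7101 = 51.2933 mmHg

51.2933 mmHg


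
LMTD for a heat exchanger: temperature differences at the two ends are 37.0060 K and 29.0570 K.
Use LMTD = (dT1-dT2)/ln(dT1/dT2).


dT1/dT2 = 1.2736
ln(dT1/dT2) = 0.2418
LMTD = 7.9490 / 0.2418 = 32.8715 K

32.8715 K


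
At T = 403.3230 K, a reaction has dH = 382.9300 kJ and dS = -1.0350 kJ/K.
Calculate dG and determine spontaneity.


T*dS = 403.3230 * -1.0350 = -417.4393 kJ
dG = 382.9300 + 417.4393 = 800.3693 kJ (non-spontaneous)

dG = 800.3693 kJ, non-spontaneous


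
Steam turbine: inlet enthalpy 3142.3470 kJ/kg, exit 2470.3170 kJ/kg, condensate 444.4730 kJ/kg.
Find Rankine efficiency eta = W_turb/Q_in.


W = 672.0300 kJ/kg
Q_in = 2697.8740 kJ/kg
eta = 0.2491 = 24.9096%

eta = 24.9096%


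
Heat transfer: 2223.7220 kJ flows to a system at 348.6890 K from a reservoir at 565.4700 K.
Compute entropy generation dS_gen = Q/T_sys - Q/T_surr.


dS_sys = 2223.7220/348.6890 = 6.3774 kJ/K
dS_surr = -2223.7220/565.4700 = -3.9325 kJ/K
dS_gen = 6.3774 - 3.9325 = 2.4449 kJ/K (irreversible)

dS_gen = 2.4449 kJ/K, irreversible


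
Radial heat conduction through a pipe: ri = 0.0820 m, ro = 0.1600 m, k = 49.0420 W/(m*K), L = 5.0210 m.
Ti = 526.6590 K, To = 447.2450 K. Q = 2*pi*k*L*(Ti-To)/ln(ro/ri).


dT = 79.4140 K
ln(ro/ri) = 0.6685
Q = 2*pi*49.0420*5.0210*79.4140 / 0.6685 = 183807.5892 W

183807.5892 W


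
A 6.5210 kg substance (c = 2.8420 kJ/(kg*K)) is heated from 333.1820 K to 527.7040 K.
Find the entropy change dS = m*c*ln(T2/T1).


T2/T1 = 1.5838
ln(T2/T1) = 0.4598
dS = 6.5210 * 2.8420 * 0.4598 = 8.5222 kJ/K

8.5222 kJ/K


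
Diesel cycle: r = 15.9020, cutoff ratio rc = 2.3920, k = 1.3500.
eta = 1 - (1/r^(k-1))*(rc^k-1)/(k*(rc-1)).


r^(k-1) = 2.6333
rc^k = 3.2458
eta = 0.5462 = 54.6165%

54.6165%


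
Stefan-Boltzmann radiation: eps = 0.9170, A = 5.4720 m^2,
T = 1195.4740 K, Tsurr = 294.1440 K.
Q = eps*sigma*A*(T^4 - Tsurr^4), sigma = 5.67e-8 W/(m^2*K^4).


T^4 = 2.0425e+12
Tsurr^4 = 7.4858e+09
Q = 0.9170 * 5.67e-8 * 5.4720 * 2.0350e+12 = 578981.1051 W

578981.1051 W


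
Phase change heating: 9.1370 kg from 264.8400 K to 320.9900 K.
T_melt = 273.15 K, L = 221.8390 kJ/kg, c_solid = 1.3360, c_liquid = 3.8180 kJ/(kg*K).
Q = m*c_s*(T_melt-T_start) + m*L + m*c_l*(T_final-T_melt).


Q1 (sensible, solid) = 9.1370 * 1.3360 * 8.3100 = 101.4404 kJ
Q2 (latent) = 9.1370 * 221.8390 = 2026.9429 kJ
Q3 (sensible, liquid) = 9.1370 * 3.8180 * 47.8400 = 1668.9016 kJ
Q_total = 3797.2849 kJ

3797.2849 kJ


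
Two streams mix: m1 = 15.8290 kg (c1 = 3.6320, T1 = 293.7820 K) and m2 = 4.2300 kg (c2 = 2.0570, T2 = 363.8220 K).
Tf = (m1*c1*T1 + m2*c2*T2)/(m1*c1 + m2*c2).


num = 20055.4551
den = 66.1920
Tf = 302.9889 K

302.9889 K


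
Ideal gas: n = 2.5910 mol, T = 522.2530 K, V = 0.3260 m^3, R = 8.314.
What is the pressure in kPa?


P = nRT/V = 2.5910 * 8.314 * 522.2530 / 0.3260
= 11250.1516 / 0.3260 = 34509.6676 Pa = 34.5097 kPa

34.5097 kPa


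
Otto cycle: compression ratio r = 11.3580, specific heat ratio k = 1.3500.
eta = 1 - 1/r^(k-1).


r^(k-1) = 2.3408
eta = 1 - 1/2.3408 = 0.5728 = 57.2787%

57.2787%


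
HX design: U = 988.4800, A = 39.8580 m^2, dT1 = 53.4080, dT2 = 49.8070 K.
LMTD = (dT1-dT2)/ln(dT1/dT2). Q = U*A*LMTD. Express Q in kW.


LMTD = 51.5866 K
Q = 988.4800 * 39.8580 * 51.5866 = 2032450.1876 W = 2032.4502 kW

2032.4502 kW


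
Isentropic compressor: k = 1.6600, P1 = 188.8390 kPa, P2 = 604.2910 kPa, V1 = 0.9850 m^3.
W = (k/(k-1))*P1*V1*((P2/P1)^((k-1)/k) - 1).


(k-1)/k = 0.3976
(P2/P1)^exp = 1.5880
W = 2.5152 * 188.8390 * 0.9850 * (1.5880 - 1) = 275.0764 kJ

275.0764 kJ


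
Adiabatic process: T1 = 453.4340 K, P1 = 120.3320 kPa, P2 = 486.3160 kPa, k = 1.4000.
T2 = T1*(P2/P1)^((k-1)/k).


(k-1)/k = 0.2857
(P2/P1)^exp = 1.4904
T2 = 453.4340 * 1.4904 = 675.7880 K

675.7880 K


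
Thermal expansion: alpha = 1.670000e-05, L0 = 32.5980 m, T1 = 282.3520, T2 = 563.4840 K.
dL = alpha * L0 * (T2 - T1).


dT = 281.1320 K
dL = 1.670000e-05 * 32.5980 * 281.1320 = 0.153044 m
L_final = 32.751044 m

dL = 0.153044 m


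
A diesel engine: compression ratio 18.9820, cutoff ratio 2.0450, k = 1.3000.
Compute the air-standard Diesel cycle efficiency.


r^(k-1) = 2.4183
rc^k = 2.5346
eta = 0.5329 = 53.2890%

53.2890%


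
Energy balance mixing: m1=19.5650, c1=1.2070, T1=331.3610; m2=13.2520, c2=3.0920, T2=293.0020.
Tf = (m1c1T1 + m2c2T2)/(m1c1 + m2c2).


num = 19830.8860
den = 64.5901
Tf = 307.0265 K

307.0265 K


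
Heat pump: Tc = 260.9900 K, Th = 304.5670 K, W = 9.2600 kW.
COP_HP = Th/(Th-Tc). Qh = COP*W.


COP = 304.5670 / 43.5770 = 6.9892
Qh = 6.9892 * 9.2600 = 64.7197 kW

COP = 6.9892, Qh = 64.7197 kW


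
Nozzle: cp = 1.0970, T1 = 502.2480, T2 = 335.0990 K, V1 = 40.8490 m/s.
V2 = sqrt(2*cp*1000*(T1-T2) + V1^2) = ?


dT = 167.1490 K
2*cp*1000*dT = 366724.9060
V1^2 = 1668.6408
V2 = sqrt(368393.5468) = 606.9543 m/s

606.9543 m/s


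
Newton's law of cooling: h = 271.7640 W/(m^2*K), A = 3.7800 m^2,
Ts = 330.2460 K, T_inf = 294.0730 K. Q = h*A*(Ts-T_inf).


dT = 36.1730 K
Q = 271.7640 * 3.7800 * 36.1730 = 37159.3625 W

37159.3625 W


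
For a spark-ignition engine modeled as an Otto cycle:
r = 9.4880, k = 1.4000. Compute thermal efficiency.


r^(k-1) = 2.4596
eta = 1 - 1/2.4596 = 0.5934 = 59.3435%

59.3435%


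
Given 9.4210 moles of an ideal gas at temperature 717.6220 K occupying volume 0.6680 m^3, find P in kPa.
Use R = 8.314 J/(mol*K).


P = nRT/V = 9.4210 * 8.314 * 717.6220 / 0.6680
= 56208.6000 / 0.6680 = 84144.6108 Pa = 84.1446 kPa

84.1446 kPa


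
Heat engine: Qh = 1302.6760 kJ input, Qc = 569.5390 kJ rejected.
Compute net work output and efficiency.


W = 1302.6760 - 569.5390 = 733.1370 kJ
eta = 733.1370 / 1302.6760 = 0.5628 = 56.2793%

W = 733.1370 kJ, eta = 56.2793%


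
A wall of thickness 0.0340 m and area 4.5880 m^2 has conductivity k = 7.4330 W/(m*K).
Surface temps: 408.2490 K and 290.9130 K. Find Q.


dT = 117.3360 K
Q = 7.4330 * 4.5880 * 117.3360 / 0.0340 = 117690.0924 W

117690.0924 W


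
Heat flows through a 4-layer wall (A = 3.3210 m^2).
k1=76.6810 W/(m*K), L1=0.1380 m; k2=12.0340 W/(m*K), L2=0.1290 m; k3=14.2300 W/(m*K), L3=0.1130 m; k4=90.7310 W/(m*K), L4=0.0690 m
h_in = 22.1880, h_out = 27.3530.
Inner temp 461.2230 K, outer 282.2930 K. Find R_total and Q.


R_conv_in = 1/(22.1880*3.3210) = 0.0136
R_1 = 0.1380/(76.6810*3.3210) = 0.0005
R_2 = 0.1290/(12.0340*3.3210) = 0.0032
R_3 = 0.1130/(14.2300*3.3210) = 0.0024
R_4 = 0.0690/(90.7310*3.3210) = 0.0002
R_conv_out = 1/(27.3530*3.3210) = 0.0110
R_total = 0.0310 K/W
Q = 178.9300 / 0.0310 = 5777.6475 W

R_total = 0.0310 K/W, Q = 5777.6475 W


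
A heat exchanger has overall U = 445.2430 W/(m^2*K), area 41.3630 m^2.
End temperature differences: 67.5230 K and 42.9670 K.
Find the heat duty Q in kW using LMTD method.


LMTD = 54.3231 K
Q = 445.2430 * 41.3630 * 54.3231 = 1000446.4016 W = 1000.4464 kW

1000.4464 kW


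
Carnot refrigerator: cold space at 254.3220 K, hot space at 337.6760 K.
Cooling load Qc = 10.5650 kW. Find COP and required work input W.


COP = 254.3220 / 83.3540 = 3.0511
W = 10.5650 / 3.0511 = 3.4627 kW

COP = 3.0511, W = 3.4627 kW


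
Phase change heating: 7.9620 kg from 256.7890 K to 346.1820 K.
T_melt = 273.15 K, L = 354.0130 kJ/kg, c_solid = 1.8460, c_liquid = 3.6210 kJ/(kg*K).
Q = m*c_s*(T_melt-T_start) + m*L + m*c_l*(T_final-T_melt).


Q1 (sensible, solid) = 7.9620 * 1.8460 * 16.3610 = 240.4716 kJ
Q2 (latent) = 7.9620 * 354.0130 = 2818.6515 kJ
Q3 (sensible, liquid) = 7.9620 * 3.6210 * 73.0320 = 2105.5419 kJ
Q_total = 5164.6650 kJ

5164.6650 kJ


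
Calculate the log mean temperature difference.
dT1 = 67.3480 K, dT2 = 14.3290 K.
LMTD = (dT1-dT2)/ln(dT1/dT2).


dT1/dT2 = 4.7001
ln(dT1/dT2) = 1.5476
LMTD = 53.0190 / 1.5476 = 34.2591 K

34.2591 K


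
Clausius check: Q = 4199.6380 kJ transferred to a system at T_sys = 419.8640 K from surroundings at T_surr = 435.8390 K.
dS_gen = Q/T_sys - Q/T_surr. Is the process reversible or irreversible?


dS_sys = 4199.6380/419.8640 = 10.0024 kJ/K
dS_surr = -4199.6380/435.8390 = -9.6358 kJ/K
dS_gen = 10.0024 - 9.6358 = 0.3666 kJ/K (irreversible)

dS_gen = 0.3666 kJ/K, irreversible


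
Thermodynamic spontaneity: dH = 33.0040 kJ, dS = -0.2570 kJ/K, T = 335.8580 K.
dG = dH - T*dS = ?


T*dS = 335.8580 * -0.2570 = -86.3155 kJ
dG = 33.0040 + 86.3155 = 119.3195 kJ (non-spontaneous)

dG = 119.3195 kJ, non-spontaneous


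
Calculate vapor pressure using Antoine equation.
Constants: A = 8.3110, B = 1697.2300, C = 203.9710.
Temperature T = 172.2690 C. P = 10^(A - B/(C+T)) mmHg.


C+T = 376.2400
B/(C+T) = 4.5110
log10(P) = 8.3110 - 4.5110 = 3.8000
P = 10^3.8000 = 6309.1348 mmHg

6309.1348 mmHg


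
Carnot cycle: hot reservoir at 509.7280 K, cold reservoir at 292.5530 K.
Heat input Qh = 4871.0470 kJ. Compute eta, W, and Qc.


eta = 1 - 292.5530/509.7280 = 0.4261
W = 0.4261 * 4871.0470 = 2075.3610 kJ
Qc = 4871.0470 - 2075.3610 = 2795.6860 kJ

eta = 42.6061%, W = 2075.3610 kJ, Qc = 2795.6860 kJ


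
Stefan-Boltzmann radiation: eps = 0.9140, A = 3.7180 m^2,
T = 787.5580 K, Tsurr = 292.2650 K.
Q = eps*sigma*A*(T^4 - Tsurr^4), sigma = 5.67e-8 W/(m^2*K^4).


T^4 = 3.8471e+11
Tsurr^4 = 7.2964e+09
Q = 0.9140 * 5.67e-8 * 3.7180 * 3.7741e+11 = 72719.8315 W

72719.8315 W


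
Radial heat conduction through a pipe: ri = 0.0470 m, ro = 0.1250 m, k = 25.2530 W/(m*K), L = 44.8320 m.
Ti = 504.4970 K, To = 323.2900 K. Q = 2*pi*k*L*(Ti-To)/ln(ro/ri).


dT = 181.2070 K
ln(ro/ri) = 0.9782
Q = 2*pi*25.2530*44.8320*181.2070 / 0.9782 = 1317781.2010 W

1317781.2010 W


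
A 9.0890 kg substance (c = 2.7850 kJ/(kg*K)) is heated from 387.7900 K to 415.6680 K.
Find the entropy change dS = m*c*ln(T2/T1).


T2/T1 = 1.0719
ln(T2/T1) = 0.0694
dS = 9.0890 * 2.7850 * 0.0694 = 1.7573 kJ/K

1.7573 kJ/K


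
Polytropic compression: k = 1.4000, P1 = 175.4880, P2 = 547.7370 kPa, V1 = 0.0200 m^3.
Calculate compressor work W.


(k-1)/k = 0.2857
(P2/P1)^exp = 1.3843
W = 3.5000 * 175.4880 * 0.0200 * (1.3843 - 1) = 4.7210 kJ

4.7210 kJ


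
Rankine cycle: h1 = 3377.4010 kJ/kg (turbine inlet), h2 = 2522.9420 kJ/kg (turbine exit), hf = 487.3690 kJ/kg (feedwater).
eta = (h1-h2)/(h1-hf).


W = 854.4590 kJ/kg
Q_in = 2890.0320 kJ/kg
eta = 0.2957 = 29.5657%

eta = 29.5657%


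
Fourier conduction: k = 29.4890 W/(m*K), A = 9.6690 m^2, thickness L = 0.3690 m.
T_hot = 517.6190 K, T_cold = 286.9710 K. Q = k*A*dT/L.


dT = 230.6480 K
Q = 29.4890 * 9.6690 * 230.6480 / 0.3690 = 178223.4854 W

178223.4854 W


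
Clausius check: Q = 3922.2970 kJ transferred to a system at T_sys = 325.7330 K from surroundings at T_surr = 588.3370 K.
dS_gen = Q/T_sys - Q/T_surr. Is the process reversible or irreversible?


dS_sys = 3922.2970/325.7330 = 12.0414 kJ/K
dS_surr = -3922.2970/588.3370 = -6.6668 kJ/K
dS_gen = 12.0414 - 6.6668 = 5.3747 kJ/K (irreversible)

dS_gen = 5.3747 kJ/K, irreversible


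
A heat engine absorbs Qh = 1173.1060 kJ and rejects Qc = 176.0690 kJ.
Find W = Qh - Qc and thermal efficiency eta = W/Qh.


W = 1173.1060 - 176.0690 = 997.0370 kJ
eta = 997.0370 / 1173.1060 = 0.8499 = 84.9912%

W = 997.0370 kJ, eta = 84.9912%


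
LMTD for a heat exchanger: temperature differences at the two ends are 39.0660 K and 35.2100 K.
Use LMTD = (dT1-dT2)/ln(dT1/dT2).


dT1/dT2 = 1.1095
ln(dT1/dT2) = 0.1039
LMTD = 3.8560 / 0.1039 = 37.1046 K

37.1046 K


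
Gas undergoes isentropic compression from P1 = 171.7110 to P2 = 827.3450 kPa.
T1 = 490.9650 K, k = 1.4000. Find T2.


(k-1)/k = 0.2857
(P2/P1)^exp = 1.5672
T2 = 490.9650 * 1.5672 = 769.4166 K

769.4166 K


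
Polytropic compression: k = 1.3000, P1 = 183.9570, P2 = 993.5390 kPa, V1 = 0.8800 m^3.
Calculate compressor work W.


(k-1)/k = 0.2308
(P2/P1)^exp = 1.4758
W = 4.3333 * 183.9570 * 0.8800 * (1.4758 - 1) = 333.7775 kJ

333.7775 kJ


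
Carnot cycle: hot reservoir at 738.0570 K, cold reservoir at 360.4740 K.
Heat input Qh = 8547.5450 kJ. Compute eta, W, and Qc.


eta = 1 - 360.4740/738.0570 = 0.5116
W = 0.5116 * 8547.5450 = 4372.8434 kJ
Qc = 8547.5450 - 4372.8434 = 4174.7016 kJ

eta = 51.1591%, W = 4372.8434 kJ, Qc = 4174.7016 kJ


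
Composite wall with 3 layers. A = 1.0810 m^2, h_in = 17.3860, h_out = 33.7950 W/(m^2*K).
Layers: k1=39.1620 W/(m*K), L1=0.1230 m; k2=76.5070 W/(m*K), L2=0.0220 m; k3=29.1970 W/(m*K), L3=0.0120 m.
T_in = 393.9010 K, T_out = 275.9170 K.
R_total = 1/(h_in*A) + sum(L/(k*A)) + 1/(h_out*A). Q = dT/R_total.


R_conv_in = 1/(17.3860*1.0810) = 0.0532
R_1 = 0.1230/(39.1620*1.0810) = 0.0029
R_2 = 0.0220/(76.5070*1.0810) = 0.0003
R_3 = 0.0120/(29.1970*1.0810) = 0.0004
R_conv_out = 1/(33.7950*1.0810) = 0.0274
R_total = 0.0841 K/W
Q = 117.9840 / 0.0841 = 1402.3618 W

R_total = 0.0841 K/W, Q = 1402.3618 W


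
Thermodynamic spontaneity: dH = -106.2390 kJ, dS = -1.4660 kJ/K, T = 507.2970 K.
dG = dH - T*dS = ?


T*dS = 507.2970 * -1.4660 = -743.6974 kJ
dG = -106.2390 + 743.6974 = 637.4584 kJ (non-spontaneous)

dG = 637.4584 kJ, non-spontaneous


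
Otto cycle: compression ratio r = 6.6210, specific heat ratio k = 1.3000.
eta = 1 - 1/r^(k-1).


r^(k-1) = 1.7631
eta = 1 - 1/1.7631 = 0.4328 = 43.2817%

43.2817%


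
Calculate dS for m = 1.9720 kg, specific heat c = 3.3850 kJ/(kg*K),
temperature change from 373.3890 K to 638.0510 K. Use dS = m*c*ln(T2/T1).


T2/T1 = 1.7088
ln(T2/T1) = 0.5358
dS = 1.9720 * 3.3850 * 0.5358 = 3.5766 kJ/K

3.5766 kJ/K


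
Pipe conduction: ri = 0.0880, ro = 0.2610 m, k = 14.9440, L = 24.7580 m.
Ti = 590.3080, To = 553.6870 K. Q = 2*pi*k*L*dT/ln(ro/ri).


dT = 36.6210 K
ln(ro/ri) = 1.0872
Q = 2*pi*14.9440*24.7580*36.6210 / 1.0872 = 78305.0183 W

78305.0183 W


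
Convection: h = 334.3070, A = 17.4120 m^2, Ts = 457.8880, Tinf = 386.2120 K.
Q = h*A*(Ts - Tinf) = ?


dT = 71.6760 K
Q = 334.3070 * 17.4120 * 71.6760 = 417222.6619 W

417222.6619 W


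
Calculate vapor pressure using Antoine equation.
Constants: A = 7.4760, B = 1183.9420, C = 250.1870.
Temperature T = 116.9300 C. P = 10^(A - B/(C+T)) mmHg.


C+T = 367.1170
B/(C+T) = 3.2250
log10(P) = 7.4760 - 3.2250 = 4.2510
P = 10^4.2510 = 17824.9420 mmHg

17824.9420 mmHg


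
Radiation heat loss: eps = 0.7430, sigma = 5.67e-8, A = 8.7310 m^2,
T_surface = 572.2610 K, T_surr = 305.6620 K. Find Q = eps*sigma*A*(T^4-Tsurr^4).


T^4 = 1.0724e+11
Tsurr^4 = 8.7290e+09
Q = 0.7430 * 5.67e-8 * 8.7310 * 9.8516e+10 = 36236.1475 W

36236.1475 W


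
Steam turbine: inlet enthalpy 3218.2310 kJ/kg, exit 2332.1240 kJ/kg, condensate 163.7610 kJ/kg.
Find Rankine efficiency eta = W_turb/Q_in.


W = 886.1070 kJ/kg
Q_in = 3054.4700 kJ/kg
eta = 0.2901 = 29.0102%

eta = 29.0102%


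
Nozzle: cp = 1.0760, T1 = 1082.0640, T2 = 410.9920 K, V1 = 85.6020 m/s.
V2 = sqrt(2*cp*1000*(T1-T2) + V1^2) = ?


dT = 671.0720 K
2*cp*1000*dT = 1444146.9440
V1^2 = 7327.7024
V2 = sqrt(1451474.6464) = 1204.7716 m/s

1204.7716 m/s


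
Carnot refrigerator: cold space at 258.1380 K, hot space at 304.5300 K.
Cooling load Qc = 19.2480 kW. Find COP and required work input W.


COP = 258.1380 / 46.3920 = 5.5643
W = 19.2480 / 5.5643 = 3.4592 kW

COP = 5.5643, W = 3.4592 kW


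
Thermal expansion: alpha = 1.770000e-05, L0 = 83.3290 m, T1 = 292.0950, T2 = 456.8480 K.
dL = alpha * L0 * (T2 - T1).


dT = 164.7530 K
dL = 1.770000e-05 * 83.3290 * 164.7530 = 0.242998 m
L_final = 83.571998 m

dL = 0.242998 m


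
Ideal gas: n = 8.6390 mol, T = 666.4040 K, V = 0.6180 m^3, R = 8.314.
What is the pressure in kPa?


P = nRT/V = 8.6390 * 8.314 * 666.4040 / 0.6180
= 47864.2314 / 0.6180 = 77450.2126 Pa = 77.4502 kPa

77.4502 kPa


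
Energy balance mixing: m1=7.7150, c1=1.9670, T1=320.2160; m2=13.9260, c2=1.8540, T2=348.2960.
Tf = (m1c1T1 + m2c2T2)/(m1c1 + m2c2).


num = 13851.9936
den = 40.9942
Tf = 337.9012 K

337.9012 K


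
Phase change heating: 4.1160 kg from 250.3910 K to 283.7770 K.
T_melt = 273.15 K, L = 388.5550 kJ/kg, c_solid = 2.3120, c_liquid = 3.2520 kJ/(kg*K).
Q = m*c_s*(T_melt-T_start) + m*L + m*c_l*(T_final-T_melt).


Q1 (sensible, solid) = 4.1160 * 2.3120 * 22.7590 = 216.5790 kJ
Q2 (latent) = 4.1160 * 388.5550 = 1599.2924 kJ
Q3 (sensible, liquid) = 4.1160 * 3.2520 * 10.6270 = 142.2449 kJ
Q_total = 1958.1163 kJ

1958.1163 kJ


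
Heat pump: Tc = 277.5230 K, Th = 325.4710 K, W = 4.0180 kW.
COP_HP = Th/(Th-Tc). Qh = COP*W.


COP = 325.4710 / 47.9480 = 6.7880
Qh = 6.7880 * 4.0180 = 27.2742 kW

COP = 6.7880, Qh = 27.2742 kW


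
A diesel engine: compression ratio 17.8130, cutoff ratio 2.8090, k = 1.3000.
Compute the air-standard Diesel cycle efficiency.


r^(k-1) = 2.3726
rc^k = 3.8293
eta = 0.4929 = 49.2924%

49.2924%


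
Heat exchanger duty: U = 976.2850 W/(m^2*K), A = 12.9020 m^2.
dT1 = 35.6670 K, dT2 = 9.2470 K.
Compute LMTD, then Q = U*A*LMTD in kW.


LMTD = 19.5714 K
Q = 976.2850 * 12.9020 * 19.5714 = 246522.3363 W = 246.5223 kW

246.5223 kW


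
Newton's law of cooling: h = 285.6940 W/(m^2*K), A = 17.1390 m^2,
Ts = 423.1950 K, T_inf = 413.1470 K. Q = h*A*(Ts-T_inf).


dT = 10.0480 K
Q = 285.6940 * 17.1390 * 10.0480 = 49200.1271 W

49200.1271 W


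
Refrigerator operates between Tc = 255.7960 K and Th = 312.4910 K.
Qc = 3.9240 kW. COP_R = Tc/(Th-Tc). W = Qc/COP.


COP = 255.7960 / 56.6950 = 4.5118
W = 3.9240 / 4.5118 = 0.8697 kW

COP = 4.5118, W = 0.8697 kW
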